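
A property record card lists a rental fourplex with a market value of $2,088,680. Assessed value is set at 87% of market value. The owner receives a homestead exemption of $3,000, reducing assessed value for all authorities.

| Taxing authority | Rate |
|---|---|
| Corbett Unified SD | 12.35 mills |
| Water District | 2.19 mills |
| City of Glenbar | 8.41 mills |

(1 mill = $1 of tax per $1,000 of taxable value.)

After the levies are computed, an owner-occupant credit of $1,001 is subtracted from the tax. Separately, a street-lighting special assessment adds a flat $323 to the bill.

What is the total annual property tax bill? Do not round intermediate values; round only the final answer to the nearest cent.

Assessed value = $2,088,680 × 0.87 = $1,817,151.6
Taxable value = $1,817,151.6 − $3,000 = $1,814,151.6
Corbett Unified SD: $1,814,151.6 × 0.01235 = $22,404.77226
Water District: $1,814,151.6 × 0.00219 = $3,972.992004
City of Glenbar: $1,814,151.6 × 0.00841 = $15,257.014956
Levies subtotal = $41,634.77922
After credit = $41,634.77922 − $1,001 = $40,633.77922
Total = $40,633.77922 + $323 = $40,956.77922

$40,956.78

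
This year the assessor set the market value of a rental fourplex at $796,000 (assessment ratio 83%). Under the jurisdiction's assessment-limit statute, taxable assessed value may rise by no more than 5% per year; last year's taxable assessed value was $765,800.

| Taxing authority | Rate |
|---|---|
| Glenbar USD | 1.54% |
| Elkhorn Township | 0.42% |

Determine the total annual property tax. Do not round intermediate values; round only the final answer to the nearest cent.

Uncapped assessed value = $796,000 × 0.83 = $660,680
Cap limit = $765,800 × 1.05 = $804,090
Taxable assessed value = min($660,680, $804,090) = $660,680 (cap does not bind)
Glenbar USD: $660,680 × 0.0154 = $10,174.472
Elkhorn Township: $660,680 × 0.0042 = $2,774.856
Total = $12,949.328

$12,949.33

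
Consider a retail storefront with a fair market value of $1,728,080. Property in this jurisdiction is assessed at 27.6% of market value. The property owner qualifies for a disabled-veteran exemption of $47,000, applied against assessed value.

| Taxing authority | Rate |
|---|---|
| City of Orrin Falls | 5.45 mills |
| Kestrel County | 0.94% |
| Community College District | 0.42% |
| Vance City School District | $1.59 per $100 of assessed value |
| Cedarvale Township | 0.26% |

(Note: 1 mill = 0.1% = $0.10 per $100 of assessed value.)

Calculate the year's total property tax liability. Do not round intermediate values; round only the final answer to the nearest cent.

$16,144.63

Assessed value = $1,728,080 × 0.276 = $476,950.08
Taxable value = $476,950.08 − $47,000 = $429,950.08
City of Orrin Falls: $429,950.08 × 0.00545 = $2,343.227936
Kestrel County: $429,950.08 × 0.0094 = $4,041.530752
Community College District: $429,950.08 × 0.0042 = $1,805.790336
Vance City School District: $429,950.08 × 0.0159 = $6,836.206272
Cedarvale Township: $429,950.08 × 0.0026 = $1,117.870208
Total = $16,144.625504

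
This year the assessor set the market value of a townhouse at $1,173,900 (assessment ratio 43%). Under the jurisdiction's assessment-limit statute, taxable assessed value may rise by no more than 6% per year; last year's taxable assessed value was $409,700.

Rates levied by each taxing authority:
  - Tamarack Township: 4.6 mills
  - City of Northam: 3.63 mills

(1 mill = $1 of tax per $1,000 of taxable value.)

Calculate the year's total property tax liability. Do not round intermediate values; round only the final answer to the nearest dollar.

Uncapped assessed value = $1,173,900 × 0.43 = $504,777
Cap limit = $409,700 × 1.06 = $434,282
Taxable assessed value = min($504,777, $434,282) = $434,282 (cap binds)
Tamarack Township: $434,282 × 0.0046 = $1,997.6972
City of Northam: $434,282 × 0.00363 = $1,576.44366
Total = $3,574.14086

$3,574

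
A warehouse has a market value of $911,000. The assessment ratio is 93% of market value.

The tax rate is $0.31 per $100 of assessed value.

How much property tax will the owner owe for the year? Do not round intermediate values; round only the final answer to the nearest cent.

Assessed value = $911,000 × 0.93 = $847,230
Tax = $847,230 × 0.0031 = $2,626.413

$2,626.41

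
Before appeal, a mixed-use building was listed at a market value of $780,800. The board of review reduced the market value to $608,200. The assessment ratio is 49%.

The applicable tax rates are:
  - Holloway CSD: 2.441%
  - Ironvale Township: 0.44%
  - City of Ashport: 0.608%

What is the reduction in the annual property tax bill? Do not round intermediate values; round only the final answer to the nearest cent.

Old assessed value = $780,800 × 0.49 = $382,592
New assessed value = $608,200 × 0.49 = $298,018
Combined rate = 0.02441 + 0.0044 + 0.00608 = 0.03489
Old tax = $382,592 × 0.03489 = $13,348.63488
New tax = $298,018 × 0.03489 = $10,397.84802
Reduction = $13,348.63488 − $10,397.84802 = $2,950.78686

$2,950.79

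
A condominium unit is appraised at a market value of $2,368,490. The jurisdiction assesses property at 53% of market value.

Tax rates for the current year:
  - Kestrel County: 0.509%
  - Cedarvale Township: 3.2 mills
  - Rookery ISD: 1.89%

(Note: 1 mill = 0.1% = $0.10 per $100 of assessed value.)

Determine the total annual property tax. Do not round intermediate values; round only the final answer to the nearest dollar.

$34,132

Assessed value = $2,368,490 × 0.53 = $1,255,299.7
Kestrel County: $1,255,299.7 × 0.00509 = $6,389.475473
Cedarvale Township: $1,255,299.7 × 0.0032 = $4,016.95904
Rookery ISD: $1,255,299.7 × 0.0189 = $23,725.16433
Total = $34,131.598843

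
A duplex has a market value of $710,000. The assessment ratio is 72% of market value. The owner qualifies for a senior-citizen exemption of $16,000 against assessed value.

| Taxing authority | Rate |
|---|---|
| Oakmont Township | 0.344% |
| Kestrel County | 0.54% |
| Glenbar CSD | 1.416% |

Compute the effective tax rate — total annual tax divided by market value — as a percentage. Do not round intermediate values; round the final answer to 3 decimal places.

1.604%

Assessed value = $710,000 × 0.72 = $511,200
Taxable value = $511,200 − $16,000 = $495,200
Oakmont Township: $495,200 × 0.00344 = $1,703.488
Kestrel County: $495,200 × 0.0054 = $2,674.08
Glenbar CSD: $495,200 × 0.01416 = $7,012.032
Total tax = $11,389.6
Effective rate = $11,389.6 ÷ $710,000 = 1.604% of market value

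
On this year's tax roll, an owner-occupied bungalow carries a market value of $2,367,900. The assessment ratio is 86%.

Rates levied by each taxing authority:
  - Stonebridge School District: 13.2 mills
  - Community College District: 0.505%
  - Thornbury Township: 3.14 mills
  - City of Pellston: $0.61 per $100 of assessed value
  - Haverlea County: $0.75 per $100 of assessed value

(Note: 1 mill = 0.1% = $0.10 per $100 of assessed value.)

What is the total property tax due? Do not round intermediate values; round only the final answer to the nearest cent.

Assessed value = $2,367,900 × 0.86 = $2,036,394
Stonebridge School District: $2,036,394 × 0.0132 = $26,880.4008
Community College District: $2,036,394 × 0.00505 = $10,283.7897
Thornbury Township: $2,036,394 × 0.00314 = $6,394.27716
City of Pellston: $2,036,394 × 0.0061 = $12,422.0034
Haverlea County: $2,036,394 × 0.0075 = $15,272.955
Total = $71,253.42606

$71,253.43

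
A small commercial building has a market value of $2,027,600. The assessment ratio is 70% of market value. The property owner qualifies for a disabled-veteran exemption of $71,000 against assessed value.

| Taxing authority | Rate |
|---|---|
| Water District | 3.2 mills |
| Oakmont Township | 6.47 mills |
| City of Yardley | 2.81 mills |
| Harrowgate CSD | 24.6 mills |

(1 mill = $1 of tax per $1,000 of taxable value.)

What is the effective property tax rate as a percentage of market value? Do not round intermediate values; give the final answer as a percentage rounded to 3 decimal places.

2.466%

Assessed value = $2,027,600 × 0.7 = $1,419,320
Taxable value = $1,419,320 − $71,000 = $1,348,320
Water District: $1,348,320 × 0.0032 = $4,314.624
Oakmont Township: $1,348,320 × 0.00647 = $8,723.6304
City of Yardley: $1,348,320 × 0.00281 = $3,788.7792
Harrowgate CSD: $1,348,320 × 0.0246 = $33,168.672
Total tax = $49,995.7056
Effective rate = $49,995.7056 ÷ $2,027,600 = 2.466% of market value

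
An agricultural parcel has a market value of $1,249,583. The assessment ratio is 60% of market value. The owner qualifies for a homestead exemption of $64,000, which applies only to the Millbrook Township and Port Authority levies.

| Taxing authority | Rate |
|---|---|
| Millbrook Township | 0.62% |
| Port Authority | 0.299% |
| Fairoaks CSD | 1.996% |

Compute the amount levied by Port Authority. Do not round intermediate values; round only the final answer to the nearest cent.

$2,050.39

Assessed value = $1,249,583 × 0.6 = $749,749.8
Port Authority taxable value = $749,749.8 − $64,000 = $685,749.8
Port Authority levy = $685,749.8 × 0.00299 = $2,050.391902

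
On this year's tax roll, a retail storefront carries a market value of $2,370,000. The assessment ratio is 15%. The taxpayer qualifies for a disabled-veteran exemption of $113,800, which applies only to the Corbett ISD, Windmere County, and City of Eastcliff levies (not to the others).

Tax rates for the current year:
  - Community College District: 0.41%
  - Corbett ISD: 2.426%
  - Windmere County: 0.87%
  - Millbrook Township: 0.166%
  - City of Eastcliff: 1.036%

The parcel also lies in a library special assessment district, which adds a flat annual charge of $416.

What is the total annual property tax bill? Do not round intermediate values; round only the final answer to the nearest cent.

Assessed value = $2,370,000 × 0.15 = $355,500
Community College District: $355,500 × 0.0041 = $1,457.55
Corbett ISD: ($355,500 − $113,800) × 0.02426 = $241,700 × 0.02426 = $5,863.642
Windmere County: ($355,500 − $113,800) × 0.0087 = $241,700 × 0.0087 = $2,102.79
Millbrook Township: $355,500 × 0.00166 = $590.13
City of Eastcliff: ($355,500 − $113,800) × 0.01036 = $241,700 × 0.01036 = $2,504.012
Levies subtotal = $12,518.124
Total = $12,518.124 + $416 = $12,934.124

$12,934.12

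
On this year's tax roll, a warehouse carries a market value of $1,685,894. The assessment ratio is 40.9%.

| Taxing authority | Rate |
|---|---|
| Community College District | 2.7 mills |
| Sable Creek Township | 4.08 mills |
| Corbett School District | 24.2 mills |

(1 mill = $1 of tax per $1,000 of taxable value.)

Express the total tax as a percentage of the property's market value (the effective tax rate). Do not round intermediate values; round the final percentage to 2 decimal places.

Assessed value = $1,685,894 × 0.409 = $689,530.646
Community College District: $689,530.646 × 0.0027 = $1,861.7327442
Sable Creek Township: $689,530.646 × 0.00408 = $2,813.28503568
Corbett School District: $689,530.646 × 0.0242 = $16,686.6416332
Total tax = $21,361.65941308
Effective rate = $21,361.65941308 ÷ $1,685,894 = 1.27% of market value

1.27%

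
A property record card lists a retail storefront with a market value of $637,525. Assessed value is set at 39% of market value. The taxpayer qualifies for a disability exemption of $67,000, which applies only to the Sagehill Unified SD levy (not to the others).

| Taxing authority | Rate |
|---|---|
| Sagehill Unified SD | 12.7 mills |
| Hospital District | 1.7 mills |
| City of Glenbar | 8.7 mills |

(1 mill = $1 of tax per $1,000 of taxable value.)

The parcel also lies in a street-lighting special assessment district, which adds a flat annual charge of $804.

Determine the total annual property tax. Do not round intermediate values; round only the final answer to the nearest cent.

Assessed value = $637,525 × 0.39 = $248,634.75
Sagehill Unified SD: ($248,634.75 − $67,000) × 0.0127 = $181,634.75 × 0.0127 = $2,306.761325
Hospital District: $248,634.75 × 0.0017 = $422.679075
City of Glenbar: $248,634.75 × 0.0087 = $2,163.122325
Levies subtotal = $4,892.562725
Total = $4,892.562725 + $804 = $5,696.562725

$5,696.56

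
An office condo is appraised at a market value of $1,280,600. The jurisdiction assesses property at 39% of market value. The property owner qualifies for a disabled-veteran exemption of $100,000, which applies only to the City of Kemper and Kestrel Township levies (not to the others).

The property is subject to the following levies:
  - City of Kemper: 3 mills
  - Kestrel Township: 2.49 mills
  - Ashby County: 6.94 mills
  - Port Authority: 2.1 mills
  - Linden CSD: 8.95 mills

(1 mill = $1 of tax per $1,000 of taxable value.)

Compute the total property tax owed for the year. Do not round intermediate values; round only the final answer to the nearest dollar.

Assessed value = $1,280,600 × 0.39 = $499,434
City of Kemper: ($499,434 − $100,000) × 0.003 = $399,434 × 0.003 = $1,198.302
Kestrel Township: ($499,434 − $100,000) × 0.00249 = $399,434 × 0.00249 = $994.59066
Ashby County: $499,434 × 0.00694 = $3,466.07196
Port Authority: $499,434 × 0.0021 = $1,048.8114
Linden CSD: $499,434 × 0.00895 = $4,469.9343
Total = $11,177.71032

$11,178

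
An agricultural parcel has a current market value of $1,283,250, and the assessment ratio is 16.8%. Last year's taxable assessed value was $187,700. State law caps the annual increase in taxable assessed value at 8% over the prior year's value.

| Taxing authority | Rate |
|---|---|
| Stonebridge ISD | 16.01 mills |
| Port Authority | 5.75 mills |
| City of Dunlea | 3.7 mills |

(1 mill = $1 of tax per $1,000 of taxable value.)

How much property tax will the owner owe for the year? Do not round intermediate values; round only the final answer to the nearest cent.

$5,161.15

Uncapped assessed value = $1,283,250 × 0.168 = $215,586
Cap limit = $187,700 × 1.08 = $202,716
Taxable assessed value = min($215,586, $202,716) = $202,716 (cap binds)
Stonebridge ISD: $202,716 × 0.01601 = $3,245.48316
Port Authority: $202,716 × 0.00575 = $1,165.617
City of Dunlea: $202,716 × 0.0037 = $750.0492
Total = $5,161.14936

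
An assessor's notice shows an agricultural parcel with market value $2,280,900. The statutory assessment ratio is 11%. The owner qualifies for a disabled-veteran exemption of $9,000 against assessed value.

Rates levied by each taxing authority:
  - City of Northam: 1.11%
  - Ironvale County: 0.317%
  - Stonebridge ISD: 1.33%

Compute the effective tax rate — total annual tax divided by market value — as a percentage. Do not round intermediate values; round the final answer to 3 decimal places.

0.292%

Assessed value = $2,280,900 × 0.11 = $250,899
Taxable value = $250,899 − $9,000 = $241,899
City of Northam: $241,899 × 0.0111 = $2,685.0789
Ironvale County: $241,899 × 0.00317 = $766.81983
Stonebridge ISD: $241,899 × 0.0133 = $3,217.2567
Total tax = $6,669.15543
Effective rate = $6,669.15543 ÷ $2,280,900 = 0.292% of market value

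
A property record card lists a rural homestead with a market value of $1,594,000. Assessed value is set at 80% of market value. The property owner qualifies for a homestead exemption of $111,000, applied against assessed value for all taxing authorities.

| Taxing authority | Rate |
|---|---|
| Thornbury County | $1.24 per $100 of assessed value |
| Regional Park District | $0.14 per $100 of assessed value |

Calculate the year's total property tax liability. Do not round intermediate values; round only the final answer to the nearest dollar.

Assessed value = $1,594,000 × 0.8 = $1,275,200
Taxable value = $1,275,200 − $111,000 = $1,164,200
Thornbury County: $1,164,200 × 0.0124 = $14,436.08
Regional Park District: $1,164,200 × 0.0014 = $1,629.88
Total = $14,436.08 + $1,629.88 = $16,065.96

$16,066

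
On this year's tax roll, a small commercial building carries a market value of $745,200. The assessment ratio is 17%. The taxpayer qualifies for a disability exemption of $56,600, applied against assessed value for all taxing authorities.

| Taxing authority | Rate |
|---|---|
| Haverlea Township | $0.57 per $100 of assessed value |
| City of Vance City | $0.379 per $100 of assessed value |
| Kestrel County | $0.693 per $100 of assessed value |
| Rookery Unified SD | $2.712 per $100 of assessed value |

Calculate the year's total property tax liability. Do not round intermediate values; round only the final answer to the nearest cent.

Assessed value = $745,200 × 0.17 = $126,684
Taxable value = $126,684 − $56,600 = $70,084
Haverlea Township: $70,084 × 0.0057 = $399.4788
City of Vance City: $70,084 × 0.00379 = $265.61836
Kestrel County: $70,084 × 0.00693 = $485.68212
Rookery Unified SD: $70,084 × 0.02712 = $1,900.67808
Total = $399.4788 + $265.61836 + $485.68212 + $1,900.67808 = $3,051.45736

$3,051.46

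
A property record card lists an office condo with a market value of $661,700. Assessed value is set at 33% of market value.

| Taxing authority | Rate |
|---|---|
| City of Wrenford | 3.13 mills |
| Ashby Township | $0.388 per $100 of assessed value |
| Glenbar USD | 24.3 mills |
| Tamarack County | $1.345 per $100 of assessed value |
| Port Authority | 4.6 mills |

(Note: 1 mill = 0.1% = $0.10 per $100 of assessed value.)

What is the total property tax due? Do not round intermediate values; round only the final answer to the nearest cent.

$10,778.30

Assessed value = $661,700 × 0.33 = $218,361
City of Wrenford: $218,361 × 0.00313 = $683.46993
Ashby Township: $218,361 × 0.00388 = $847.24068
Glenbar USD: $218,361 × 0.0243 = $5,306.1723
Tamarack County: $218,361 × 0.01345 = $2,936.95545
Port Authority: $218,361 × 0.0046 = $1,004.4606
Total = $10,778.29896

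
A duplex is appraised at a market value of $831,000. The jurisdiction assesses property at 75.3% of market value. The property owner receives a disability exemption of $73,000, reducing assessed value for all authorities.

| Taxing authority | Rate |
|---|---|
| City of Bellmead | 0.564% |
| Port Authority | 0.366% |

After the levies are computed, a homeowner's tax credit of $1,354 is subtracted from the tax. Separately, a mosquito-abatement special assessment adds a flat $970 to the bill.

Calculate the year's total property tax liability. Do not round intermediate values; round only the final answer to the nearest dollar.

$4,757

Assessed value = $831,000 × 0.753 = $625,743
Taxable value = $625,743 − $73,000 = $552,743
City of Bellmead: $552,743 × 0.00564 = $3,117.47052
Port Authority: $552,743 × 0.00366 = $2,023.03938
Levies subtotal = $5,140.5099
After credit = $5,140.5099 − $1,354 = $3,786.5099
Total = $3,786.5099 + $970 = $4,756.5099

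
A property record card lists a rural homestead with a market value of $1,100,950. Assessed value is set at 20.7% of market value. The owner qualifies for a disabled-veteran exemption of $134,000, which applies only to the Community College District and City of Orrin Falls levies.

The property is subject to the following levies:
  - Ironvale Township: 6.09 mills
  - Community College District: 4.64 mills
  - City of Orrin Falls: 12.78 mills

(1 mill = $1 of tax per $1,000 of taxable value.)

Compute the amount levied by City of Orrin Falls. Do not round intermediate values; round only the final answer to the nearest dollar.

$1,200

Assessed value = $1,100,950 × 0.207 = $227,896.65
City of Orrin Falls taxable value = $227,896.65 − $134,000 = $93,896.65
City of Orrin Falls levy = $93,896.65 × 0.01278 = $1,199.999187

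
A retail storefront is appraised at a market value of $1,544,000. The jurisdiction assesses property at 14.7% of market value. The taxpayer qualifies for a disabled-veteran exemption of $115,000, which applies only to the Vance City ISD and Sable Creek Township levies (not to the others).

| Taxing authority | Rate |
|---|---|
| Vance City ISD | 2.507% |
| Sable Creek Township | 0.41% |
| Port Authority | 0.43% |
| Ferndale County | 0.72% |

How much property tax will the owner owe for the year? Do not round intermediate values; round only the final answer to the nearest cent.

$5,876.24

Assessed value = $1,544,000 × 0.147 = $226,968
Vance City ISD: ($226,968 − $115,000) × 0.02507 = $111,968 × 0.02507 = $2,807.03776
Sable Creek Township: ($226,968 − $115,000) × 0.0041 = $111,968 × 0.0041 = $459.0688
Port Authority: $226,968 × 0.0043 = $975.9624
Ferndale County: $226,968 × 0.0072 = $1,634.1696
Total = $5,876.23856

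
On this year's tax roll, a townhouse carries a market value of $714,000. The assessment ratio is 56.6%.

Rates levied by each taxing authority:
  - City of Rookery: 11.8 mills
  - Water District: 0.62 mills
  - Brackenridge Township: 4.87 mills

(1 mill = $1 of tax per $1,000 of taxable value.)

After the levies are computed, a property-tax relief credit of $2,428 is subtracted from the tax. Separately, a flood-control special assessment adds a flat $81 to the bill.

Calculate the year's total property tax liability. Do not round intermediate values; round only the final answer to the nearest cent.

Assessed value = $714,000 × 0.566 = $404,124
City of Rookery: $404,124 × 0.0118 = $4,768.6632
Water District: $404,124 × 0.00062 = $250.55688
Brackenridge Township: $404,124 × 0.00487 = $1,968.08388
Levies subtotal = $6,987.30396
After credit = $6,987.30396 − $2,428 = $4,559.30396
Total = $4,559.30396 + $81 = $4,640.30396

$4,640.30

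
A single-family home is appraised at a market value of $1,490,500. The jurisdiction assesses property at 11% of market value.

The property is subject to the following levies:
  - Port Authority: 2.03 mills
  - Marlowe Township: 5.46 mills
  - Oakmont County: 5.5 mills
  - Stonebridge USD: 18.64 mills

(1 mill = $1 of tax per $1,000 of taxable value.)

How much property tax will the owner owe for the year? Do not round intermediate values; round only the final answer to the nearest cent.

Assessed value = $1,490,500 × 0.11 = $163,955
Port Authority: $163,955 × 0.00203 = $332.82865
Marlowe Township: $163,955 × 0.00546 = $895.1943
Oakmont County: $163,955 × 0.0055 = $901.7525
Stonebridge USD: $163,955 × 0.01864 = $3,056.1212
Total = $332.82865 + $895.1943 + $901.7525 + $3,056.1212 = $5,185.89665

$5,185.90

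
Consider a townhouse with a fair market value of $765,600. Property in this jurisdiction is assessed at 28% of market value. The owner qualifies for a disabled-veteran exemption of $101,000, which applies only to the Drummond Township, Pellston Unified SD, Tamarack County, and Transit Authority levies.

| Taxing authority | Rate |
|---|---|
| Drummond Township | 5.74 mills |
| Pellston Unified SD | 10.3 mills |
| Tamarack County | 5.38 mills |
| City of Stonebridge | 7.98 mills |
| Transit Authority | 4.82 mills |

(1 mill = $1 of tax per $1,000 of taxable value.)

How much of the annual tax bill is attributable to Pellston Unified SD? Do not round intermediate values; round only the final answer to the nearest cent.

Assessed value = $765,600 × 0.28 = $214,368
Pellston Unified SD taxable value = $214,368 − $101,000 = $113,368
Pellston Unified SD levy = $113,368 × 0.0103 = $1,167.6904

$1,167.69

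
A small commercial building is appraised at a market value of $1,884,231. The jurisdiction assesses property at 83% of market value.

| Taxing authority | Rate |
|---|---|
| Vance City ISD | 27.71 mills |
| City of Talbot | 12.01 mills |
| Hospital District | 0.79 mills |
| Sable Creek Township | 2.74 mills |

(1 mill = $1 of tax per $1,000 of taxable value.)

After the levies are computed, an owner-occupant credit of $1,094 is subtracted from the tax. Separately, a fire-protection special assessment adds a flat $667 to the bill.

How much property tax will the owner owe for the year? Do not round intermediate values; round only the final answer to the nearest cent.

$67,212.18

Assessed value = $1,884,231 × 0.83 = $1,563,911.73
Vance City ISD: $1,563,911.73 × 0.02771 = $43,335.9940383
City of Talbot: $1,563,911.73 × 0.01201 = $18,782.5798773
Hospital District: $1,563,911.73 × 0.00079 = $1,235.4902667
Sable Creek Township: $1,563,911.73 × 0.00274 = $4,285.1181402
Levies subtotal = $67,639.1823225
After credit = $67,639.1823225 − $1,094 = $66,545.1823225
Total = $66,545.1823225 + $667 = $67,212.1823225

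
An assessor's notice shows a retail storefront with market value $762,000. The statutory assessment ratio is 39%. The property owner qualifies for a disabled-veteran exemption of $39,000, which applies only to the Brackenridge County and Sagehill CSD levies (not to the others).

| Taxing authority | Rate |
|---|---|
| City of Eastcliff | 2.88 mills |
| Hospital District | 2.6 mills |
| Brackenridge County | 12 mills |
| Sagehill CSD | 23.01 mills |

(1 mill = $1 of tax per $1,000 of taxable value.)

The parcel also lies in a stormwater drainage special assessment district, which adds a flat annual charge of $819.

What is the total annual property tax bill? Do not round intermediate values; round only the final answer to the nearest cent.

Assessed value = $762,000 × 0.39 = $297,180
City of Eastcliff: $297,180 × 0.00288 = $855.8784
Hospital District: $297,180 × 0.0026 = $772.668
Brackenridge County: ($297,180 − $39,000) × 0.012 = $258,180 × 0.012 = $3,098.16
Sagehill CSD: ($297,180 − $39,000) × 0.02301 = $258,180 × 0.02301 = $5,940.7218
Levies subtotal = $10,667.4282
Total = $10,667.4282 + $819 = $11,486.4282

$11,486.43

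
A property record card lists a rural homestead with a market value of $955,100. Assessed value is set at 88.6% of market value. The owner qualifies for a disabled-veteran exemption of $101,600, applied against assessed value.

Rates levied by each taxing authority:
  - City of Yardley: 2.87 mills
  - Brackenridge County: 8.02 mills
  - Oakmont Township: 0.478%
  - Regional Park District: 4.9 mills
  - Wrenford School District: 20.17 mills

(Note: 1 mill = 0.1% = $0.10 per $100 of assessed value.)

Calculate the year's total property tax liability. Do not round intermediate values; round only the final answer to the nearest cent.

Assessed value = $955,100 × 0.886 = $846,218.6
Taxable value = $846,218.6 − $101,600 = $744,618.6
City of Yardley: $744,618.6 × 0.00287 = $2,137.055382
Brackenridge County: $744,618.6 × 0.00802 = $5,971.841172
Oakmont Township: $744,618.6 × 0.00478 = $3,559.276908
Regional Park District: $744,618.6 × 0.0049 = $3,648.63114
Wrenford School District: $744,618.6 × 0.02017 = $15,018.957162
Total = $30,335.761764

$30,335.76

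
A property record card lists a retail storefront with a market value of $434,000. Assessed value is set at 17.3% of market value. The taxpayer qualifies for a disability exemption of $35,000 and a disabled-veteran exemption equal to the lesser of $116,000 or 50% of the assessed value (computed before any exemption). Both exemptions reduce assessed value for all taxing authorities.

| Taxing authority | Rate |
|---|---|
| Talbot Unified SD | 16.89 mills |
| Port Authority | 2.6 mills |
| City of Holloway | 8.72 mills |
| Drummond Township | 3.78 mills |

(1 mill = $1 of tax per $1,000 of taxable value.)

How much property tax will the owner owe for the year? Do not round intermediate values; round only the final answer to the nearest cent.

Assessed value = $434,000 × 0.173 = $75,082
Disabled-veteran exemption = min($116,000, 50% × $75,082) = min($116,000, $37,541) = $37,541 (percentage binds)
Taxable value = $75,082 − $35,000 − $37,541 = $2,541
Talbot Unified SD: $2,541 × 0.01689 = $42.91749
Port Authority: $2,541 × 0.0026 = $6.6066
City of Holloway: $2,541 × 0.00872 = $22.15752
Drummond Township: $2,541 × 0.00378 = $9.60498
Total = $81.28659

$81.29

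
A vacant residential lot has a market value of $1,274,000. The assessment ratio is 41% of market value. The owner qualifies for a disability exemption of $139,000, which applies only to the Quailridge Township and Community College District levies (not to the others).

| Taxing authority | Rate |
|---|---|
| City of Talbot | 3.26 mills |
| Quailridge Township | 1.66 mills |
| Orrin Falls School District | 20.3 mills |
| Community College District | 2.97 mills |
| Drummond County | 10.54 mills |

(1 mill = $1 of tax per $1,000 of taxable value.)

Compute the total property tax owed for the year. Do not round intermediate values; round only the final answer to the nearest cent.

$19,586.66

Assessed value = $1,274,000 × 0.41 = $522,340
City of Talbot: $522,340 × 0.00326 = $1,702.8284
Quailridge Township: ($522,340 − $139,000) × 0.00166 = $383,340 × 0.00166 = $636.3444
Orrin Falls School District: $522,340 × 0.0203 = $10,603.502
Community College District: ($522,340 − $139,000) × 0.00297 = $383,340 × 0.00297 = $1,138.5198
Drummond County: $522,340 × 0.01054 = $5,505.4636
Total = $19,586.6582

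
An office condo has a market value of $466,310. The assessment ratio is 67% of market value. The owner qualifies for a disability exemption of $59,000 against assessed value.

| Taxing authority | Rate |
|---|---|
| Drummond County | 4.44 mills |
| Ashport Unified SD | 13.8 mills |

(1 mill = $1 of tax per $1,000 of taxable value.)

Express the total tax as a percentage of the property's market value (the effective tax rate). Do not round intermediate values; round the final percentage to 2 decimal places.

0.99%

Assessed value = $466,310 × 0.67 = $312,427.7
Taxable value = $312,427.7 − $59,000 = $253,427.7
Drummond County: $253,427.7 × 0.00444 = $1,125.218988
Ashport Unified SD: $253,427.7 × 0.0138 = $3,497.30226
Total tax = $4,622.521248
Effective rate = $4,622.521248 ÷ $466,310 = 0.99% of market value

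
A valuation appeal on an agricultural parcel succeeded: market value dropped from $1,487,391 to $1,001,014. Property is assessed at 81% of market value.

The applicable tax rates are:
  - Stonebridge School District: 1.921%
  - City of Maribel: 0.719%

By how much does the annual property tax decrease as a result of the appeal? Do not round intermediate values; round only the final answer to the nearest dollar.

$10,401

Old assessed value = $1,487,391 × 0.81 = $1,204,786.71
New assessed value = $1,001,014 × 0.81 = $810,821.34
Combined rate = 0.01921 + 0.00719 = 0.0264
Old tax = $1,204,786.71 × 0.0264 = $31,806.369144
New tax = $810,821.34 × 0.0264 = $21,405.683376
Reduction = $31,806.369144 − $21,405.683376 = $10,400.685768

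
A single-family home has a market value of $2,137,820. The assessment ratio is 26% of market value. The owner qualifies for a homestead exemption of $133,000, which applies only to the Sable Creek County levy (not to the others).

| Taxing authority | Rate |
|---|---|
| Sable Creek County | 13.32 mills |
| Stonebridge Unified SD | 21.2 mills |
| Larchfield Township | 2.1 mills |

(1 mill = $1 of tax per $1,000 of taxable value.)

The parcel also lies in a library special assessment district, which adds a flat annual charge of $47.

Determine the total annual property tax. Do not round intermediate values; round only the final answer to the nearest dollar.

$18,630

Assessed value = $2,137,820 × 0.26 = $555,833.2
Sable Creek County: ($555,833.2 − $133,000) × 0.01332 = $422,833.2 × 0.01332 = $5,632.138224
Stonebridge Unified SD: $555,833.2 × 0.0212 = $11,783.66384
Larchfield Township: $555,833.2 × 0.0021 = $1,167.24972
Levies subtotal = $18,583.051784
Total = $18,583.051784 + $47 = $18,630.051784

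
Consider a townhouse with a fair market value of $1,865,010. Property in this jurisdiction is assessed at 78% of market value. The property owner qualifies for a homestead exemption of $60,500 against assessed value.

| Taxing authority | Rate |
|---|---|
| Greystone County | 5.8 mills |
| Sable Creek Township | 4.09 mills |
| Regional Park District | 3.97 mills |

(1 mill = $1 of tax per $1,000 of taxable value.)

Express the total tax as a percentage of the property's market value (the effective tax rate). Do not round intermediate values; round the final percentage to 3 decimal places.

Assessed value = $1,865,010 × 0.78 = $1,454,707.8
Taxable value = $1,454,707.8 − $60,500 = $1,394,207.8
Greystone County: $1,394,207.8 × 0.0058 = $8,086.40524
Sable Creek Township: $1,394,207.8 × 0.00409 = $5,702.309902
Regional Park District: $1,394,207.8 × 0.00397 = $5,535.004966
Total tax = $19,323.720108
Effective rate = $19,323.720108 ÷ $1,865,010 = 1.036% of market value

1.036%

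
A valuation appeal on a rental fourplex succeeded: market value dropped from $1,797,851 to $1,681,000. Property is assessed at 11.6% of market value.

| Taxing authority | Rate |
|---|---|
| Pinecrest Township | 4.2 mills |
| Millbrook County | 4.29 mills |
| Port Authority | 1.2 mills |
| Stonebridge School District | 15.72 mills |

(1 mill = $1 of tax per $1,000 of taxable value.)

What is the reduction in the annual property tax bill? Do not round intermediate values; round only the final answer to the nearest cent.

$344.43

Old assessed value = $1,797,851 × 0.116 = $208,550.716
New assessed value = $1,681,000 × 0.116 = $194,996
Combined rate = 0.0042 + 0.00429 + 0.0012 + 0.01572 = 0.02541
Old tax = $208,550.716 × 0.02541 = $5,299.27369356
New tax = $194,996 × 0.02541 = $4,954.84836
Reduction = $5,299.27369356 − $4,954.84836 = $344.42533356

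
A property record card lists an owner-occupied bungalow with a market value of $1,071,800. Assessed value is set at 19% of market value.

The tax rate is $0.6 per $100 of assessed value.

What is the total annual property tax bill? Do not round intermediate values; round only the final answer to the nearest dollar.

$1,222

Assessed value = $1,071,800 × 0.19 = $203,642
Tax = $203,642 × 0.006 = $1,221.852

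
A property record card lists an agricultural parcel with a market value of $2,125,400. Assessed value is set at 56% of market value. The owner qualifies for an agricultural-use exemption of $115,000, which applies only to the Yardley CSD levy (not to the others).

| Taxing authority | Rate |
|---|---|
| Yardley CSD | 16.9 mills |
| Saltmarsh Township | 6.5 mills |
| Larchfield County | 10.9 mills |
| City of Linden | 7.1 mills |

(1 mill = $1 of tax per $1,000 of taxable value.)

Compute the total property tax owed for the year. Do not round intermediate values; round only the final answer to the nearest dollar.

$47,332

Assessed value = $2,125,400 × 0.56 = $1,190,224
Yardley CSD: ($1,190,224 − $115,000) × 0.0169 = $1,075,224 × 0.0169 = $18,171.2856
Saltmarsh Township: $1,190,224 × 0.0065 = $7,736.456
Larchfield County: $1,190,224 × 0.0109 = $12,973.4416
City of Linden: $1,190,224 × 0.0071 = $8,450.5904
Total = $47,331.7736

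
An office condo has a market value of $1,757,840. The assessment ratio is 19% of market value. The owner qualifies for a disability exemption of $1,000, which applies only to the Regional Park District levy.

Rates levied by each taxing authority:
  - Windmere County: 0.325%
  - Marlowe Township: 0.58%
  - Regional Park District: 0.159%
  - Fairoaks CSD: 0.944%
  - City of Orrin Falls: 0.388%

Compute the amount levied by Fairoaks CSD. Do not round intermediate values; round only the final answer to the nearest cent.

Assessed value = $1,757,840 × 0.19 = $333,989.6
Fairoaks CSD taxable value = $333,989.6 (exemption does not apply)
Fairoaks CSD levy = $333,989.6 × 0.00944 = $3,152.861824

$3,152.86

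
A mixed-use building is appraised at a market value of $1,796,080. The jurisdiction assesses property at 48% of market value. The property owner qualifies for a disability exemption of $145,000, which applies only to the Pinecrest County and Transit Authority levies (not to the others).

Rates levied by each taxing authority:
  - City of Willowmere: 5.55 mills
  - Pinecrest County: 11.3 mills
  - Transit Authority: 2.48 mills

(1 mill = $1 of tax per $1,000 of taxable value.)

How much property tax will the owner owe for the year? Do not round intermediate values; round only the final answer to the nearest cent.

$14,666.65

Assessed value = $1,796,080 × 0.48 = $862,118.4
City of Willowmere: $862,118.4 × 0.00555 = $4,784.75712
Pinecrest County: ($862,118.4 − $145,000) × 0.0113 = $717,118.4 × 0.0113 = $8,103.43792
Transit Authority: ($862,118.4 − $145,000) × 0.00248 = $717,118.4 × 0.00248 = $1,778.453632
Total = $14,666.648672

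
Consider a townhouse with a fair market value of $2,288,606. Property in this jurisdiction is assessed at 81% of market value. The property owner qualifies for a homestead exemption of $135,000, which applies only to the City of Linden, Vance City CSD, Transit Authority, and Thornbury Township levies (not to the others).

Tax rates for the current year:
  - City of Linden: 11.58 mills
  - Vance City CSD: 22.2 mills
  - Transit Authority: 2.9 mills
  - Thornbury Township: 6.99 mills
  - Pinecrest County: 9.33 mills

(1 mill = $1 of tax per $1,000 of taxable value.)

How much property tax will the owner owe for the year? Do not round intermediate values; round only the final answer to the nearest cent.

Assessed value = $2,288,606 × 0.81 = $1,853,770.86
City of Linden: ($1,853,770.86 − $135,000) × 0.01158 = $1,718,770.86 × 0.01158 = $19,903.3665588
Vance City CSD: ($1,853,770.86 − $135,000) × 0.0222 = $1,718,770.86 × 0.0222 = $38,156.713092
Transit Authority: ($1,853,770.86 − $135,000) × 0.0029 = $1,718,770.86 × 0.0029 = $4,984.435494
Thornbury Township: ($1,853,770.86 − $135,000) × 0.00699 = $1,718,770.86 × 0.00699 = $12,014.2083114
Pinecrest County: $1,853,770.86 × 0.00933 = $17,295.6821238
Total = $92,354.40558

$92,354.41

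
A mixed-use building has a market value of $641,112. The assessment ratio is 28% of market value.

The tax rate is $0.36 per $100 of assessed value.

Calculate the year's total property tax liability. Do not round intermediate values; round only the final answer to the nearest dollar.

Assessed value = $641,112 × 0.28 = $179,511.36
Tax = $179,511.36 × 0.0036 = $646.240896

$646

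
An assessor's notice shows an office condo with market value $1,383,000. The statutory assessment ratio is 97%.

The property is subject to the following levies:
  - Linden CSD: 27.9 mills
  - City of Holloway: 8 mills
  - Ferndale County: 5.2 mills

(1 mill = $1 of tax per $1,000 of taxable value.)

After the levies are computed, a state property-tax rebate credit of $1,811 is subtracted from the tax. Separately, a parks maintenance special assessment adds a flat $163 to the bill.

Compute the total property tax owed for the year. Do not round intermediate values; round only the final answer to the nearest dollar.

$53,488

Assessed value = $1,383,000 × 0.97 = $1,341,510
Linden CSD: $1,341,510 × 0.0279 = $37,428.129
City of Holloway: $1,341,510 × 0.008 = $10,732.08
Ferndale County: $1,341,510 × 0.0052 = $6,975.852
Levies subtotal = $55,136.061
After credit = $55,136.061 − $1,811 = $53,325.061
Total = $53,325.061 + $163 = $53,488.061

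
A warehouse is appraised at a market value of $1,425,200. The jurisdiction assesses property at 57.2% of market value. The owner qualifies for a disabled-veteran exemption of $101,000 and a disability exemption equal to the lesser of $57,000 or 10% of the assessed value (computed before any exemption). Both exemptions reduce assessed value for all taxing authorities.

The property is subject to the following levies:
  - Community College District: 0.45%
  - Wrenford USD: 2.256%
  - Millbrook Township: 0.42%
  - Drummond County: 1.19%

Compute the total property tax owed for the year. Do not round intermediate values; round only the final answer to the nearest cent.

Assessed value = $1,425,200 × 0.572 = $815,214.4
Disability exemption = min($57,000, 10% × $815,214.4) = min($57,000, $81,521.44) = $57,000 (dollar cap binds)
Taxable value = $815,214.4 − $101,000 − $57,000 = $657,214.4
Community College District: $657,214.4 × 0.0045 = $2,957.4648
Wrenford USD: $657,214.4 × 0.02256 = $14,826.756864
Millbrook Township: $657,214.4 × 0.0042 = $2,760.30048
Drummond County: $657,214.4 × 0.0119 = $7,820.85136
Total = $28,365.373504

$28,365.37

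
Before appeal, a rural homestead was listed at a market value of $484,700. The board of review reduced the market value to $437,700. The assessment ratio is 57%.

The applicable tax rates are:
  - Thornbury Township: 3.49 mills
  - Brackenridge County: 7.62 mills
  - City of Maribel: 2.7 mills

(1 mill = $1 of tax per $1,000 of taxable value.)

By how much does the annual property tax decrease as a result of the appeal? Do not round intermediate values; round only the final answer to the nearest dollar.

$370

Old assessed value = $484,700 × 0.57 = $276,279
New assessed value = $437,700 × 0.57 = $249,489
Combined rate = 0.00349 + 0.00762 + 0.0027 = 0.01381
Old tax = $276,279 × 0.01381 = $3,815.41299
New tax = $249,489 × 0.01381 = $3,445.44309
Reduction = $3,815.41299 − $3,445.44309 = $369.9699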